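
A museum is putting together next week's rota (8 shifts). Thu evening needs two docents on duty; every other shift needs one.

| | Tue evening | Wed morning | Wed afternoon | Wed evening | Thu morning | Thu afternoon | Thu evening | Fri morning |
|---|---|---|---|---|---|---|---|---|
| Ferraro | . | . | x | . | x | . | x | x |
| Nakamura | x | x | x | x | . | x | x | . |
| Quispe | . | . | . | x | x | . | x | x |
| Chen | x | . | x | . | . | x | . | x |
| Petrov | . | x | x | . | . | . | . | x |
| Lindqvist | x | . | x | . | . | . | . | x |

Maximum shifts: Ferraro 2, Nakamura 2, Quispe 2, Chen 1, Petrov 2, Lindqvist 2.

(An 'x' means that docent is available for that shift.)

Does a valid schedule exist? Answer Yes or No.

Yes

One valid schedule: Tue evening→Lindqvist, Wed morning→Nakamura, Wed afternoon→Petrov, Wed evening→Nakamura, Thu morning→Ferraro, Thu afternoon→Chen, Thu evening→Ferraro+Quispe, Fri morning→Quispe.
Loads: Ferraro 2/2, Nakamura 2/2, Quispe 2/2, Chen 1/1, Petrov 1/2, Lindqvist 1/2 — all within limits.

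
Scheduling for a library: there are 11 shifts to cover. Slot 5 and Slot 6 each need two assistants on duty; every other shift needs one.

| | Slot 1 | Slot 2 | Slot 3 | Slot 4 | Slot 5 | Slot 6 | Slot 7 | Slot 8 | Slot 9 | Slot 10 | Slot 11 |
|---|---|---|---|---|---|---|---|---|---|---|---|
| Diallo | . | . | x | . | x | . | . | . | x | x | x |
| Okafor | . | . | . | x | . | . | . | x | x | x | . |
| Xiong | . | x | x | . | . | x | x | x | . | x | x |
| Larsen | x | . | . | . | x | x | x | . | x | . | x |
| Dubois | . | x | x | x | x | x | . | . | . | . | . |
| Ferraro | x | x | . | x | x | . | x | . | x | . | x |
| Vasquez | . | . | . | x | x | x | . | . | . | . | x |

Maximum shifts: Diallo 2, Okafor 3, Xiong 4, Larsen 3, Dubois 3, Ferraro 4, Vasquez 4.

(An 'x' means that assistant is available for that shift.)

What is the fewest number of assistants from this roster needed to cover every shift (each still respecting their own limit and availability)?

13 slots to fill and no one can take more than 4, so at least ⌈13/4⌉ = 4 assistants are needed.
Diallo, Xiong, Larsen, and Ferraro alone can cover everything: Slot 1→Larsen, Slot 2→Xiong, Slot 3→Diallo, Slot 4→Ferraro, Slot 5→Larsen+Ferraro, Slot 6→Xiong+Larsen, Slot 7→Xiong, Slot 8→Xiong, Slot 9→Ferraro, Slot 10→Diallo, Slot 11→Ferraro.

4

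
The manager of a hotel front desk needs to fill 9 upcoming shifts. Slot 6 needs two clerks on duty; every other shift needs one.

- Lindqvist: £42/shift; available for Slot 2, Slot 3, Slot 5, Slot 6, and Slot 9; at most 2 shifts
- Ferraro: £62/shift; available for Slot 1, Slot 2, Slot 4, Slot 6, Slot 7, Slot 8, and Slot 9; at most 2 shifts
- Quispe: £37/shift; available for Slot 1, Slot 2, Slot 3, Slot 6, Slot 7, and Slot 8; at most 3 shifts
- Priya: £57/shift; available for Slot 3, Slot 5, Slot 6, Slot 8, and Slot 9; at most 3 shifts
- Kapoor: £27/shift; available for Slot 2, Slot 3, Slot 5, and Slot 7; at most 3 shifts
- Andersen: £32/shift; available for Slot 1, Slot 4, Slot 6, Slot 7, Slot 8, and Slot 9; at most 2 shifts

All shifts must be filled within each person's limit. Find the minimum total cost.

Picking the cheapest available clerk for each shift independently would cost £305, but that ignores the shift limits.
An optimal schedule: Slot 1→Andersen, Slot 2→Kapoor, Slot 3→Kapoor, Slot 4→Andersen, Slot 5→Kapoor, Slot 6→Quispe+Lindqvist, Slot 7→Quispe, Slot 8→Quispe, Slot 9→Lindqvist.
Total: 32 + 27 + 27 + 32 + 27 + 37 + 42 + 37 + 37 + 42 = £340.

£340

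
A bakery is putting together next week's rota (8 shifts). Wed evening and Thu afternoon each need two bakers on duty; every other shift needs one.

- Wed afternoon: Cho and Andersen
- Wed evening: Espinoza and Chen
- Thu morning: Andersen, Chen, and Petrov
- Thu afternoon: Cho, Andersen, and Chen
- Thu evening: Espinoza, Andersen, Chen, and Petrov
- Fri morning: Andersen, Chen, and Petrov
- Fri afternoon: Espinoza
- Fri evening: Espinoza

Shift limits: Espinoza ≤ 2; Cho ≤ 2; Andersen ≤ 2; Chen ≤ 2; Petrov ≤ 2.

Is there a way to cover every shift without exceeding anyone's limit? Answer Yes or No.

Total capacity is 10 and 10 slots are needed, so capacity alone doesn't rule it out.
Shifts {Wed evening, Fri afternoon, Fri evening} need 4 worker-slots in total, but the bakers available for any of those shifts (Espinoza and Chen) can supply at most 3 among them. So no valid schedule exists.

No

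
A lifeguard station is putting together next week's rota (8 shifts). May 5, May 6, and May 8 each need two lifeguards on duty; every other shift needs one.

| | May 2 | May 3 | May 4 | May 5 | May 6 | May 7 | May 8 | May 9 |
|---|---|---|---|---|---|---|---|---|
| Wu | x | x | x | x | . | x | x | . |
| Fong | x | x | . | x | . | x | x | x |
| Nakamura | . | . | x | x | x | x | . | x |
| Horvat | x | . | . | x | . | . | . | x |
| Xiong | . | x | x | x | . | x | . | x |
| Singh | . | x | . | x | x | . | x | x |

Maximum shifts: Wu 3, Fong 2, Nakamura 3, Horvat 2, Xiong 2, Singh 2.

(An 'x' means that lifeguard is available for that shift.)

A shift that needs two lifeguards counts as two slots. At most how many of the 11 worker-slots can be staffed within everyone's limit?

11

Total capacity across all lifeguards is 3+2+3+2+2+2 = 14, and 11 slots are needed, so at most 11 can be filled.
An assignment achieving 11: May 2→Wu, May 3→Fong, May 4→Wu, May 5→Horvat+Xiong, May 6→Nakamura+Singh, May 7→Nakamura, May 8→Wu+Fong, May 9→Nakamura.
Loads: Wu 3/3, Fong 2/2, Nakamura 3/3, Horvat 1/2, Xiong 1/2, Singh 1/2.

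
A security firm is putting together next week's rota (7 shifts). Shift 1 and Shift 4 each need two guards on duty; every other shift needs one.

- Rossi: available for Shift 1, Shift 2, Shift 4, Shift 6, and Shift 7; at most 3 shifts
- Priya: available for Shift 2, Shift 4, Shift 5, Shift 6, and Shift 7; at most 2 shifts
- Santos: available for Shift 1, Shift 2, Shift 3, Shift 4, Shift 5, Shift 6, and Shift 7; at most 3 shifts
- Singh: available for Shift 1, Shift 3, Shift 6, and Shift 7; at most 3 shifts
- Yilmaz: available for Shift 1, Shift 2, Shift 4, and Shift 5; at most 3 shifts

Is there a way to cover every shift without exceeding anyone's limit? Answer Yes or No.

One valid schedule: Shift 1→Santos+Singh, Shift 2→Rossi, Shift 3→Santos, Shift 4→Priya+Santos, Shift 5→Priya, Shift 6→Rossi, Shift 7→Rossi.
Loads: Rossi 3/3, Priya 2/2, Santos 3/3, Singh 1/3, Yilmaz 0/3 — all within limits.

Yes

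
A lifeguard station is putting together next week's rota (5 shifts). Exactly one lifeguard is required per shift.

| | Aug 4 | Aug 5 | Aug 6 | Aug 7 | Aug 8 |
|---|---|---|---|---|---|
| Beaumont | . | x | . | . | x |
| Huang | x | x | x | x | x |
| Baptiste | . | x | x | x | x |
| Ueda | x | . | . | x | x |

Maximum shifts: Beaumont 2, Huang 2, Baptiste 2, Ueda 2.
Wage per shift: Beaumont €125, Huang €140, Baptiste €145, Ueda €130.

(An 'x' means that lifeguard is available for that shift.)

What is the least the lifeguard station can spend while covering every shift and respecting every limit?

Picking the cheapest available lifeguard for each shift independently would cost €650, and that bound is achievable.
An optimal schedule: Aug 4→Ueda, Aug 5→Beaumont, Aug 6→Huang, Aug 7→Ueda, Aug 8→Beaumont.
Total: 130 + 125 + 140 + 130 + 125 = €650.

€650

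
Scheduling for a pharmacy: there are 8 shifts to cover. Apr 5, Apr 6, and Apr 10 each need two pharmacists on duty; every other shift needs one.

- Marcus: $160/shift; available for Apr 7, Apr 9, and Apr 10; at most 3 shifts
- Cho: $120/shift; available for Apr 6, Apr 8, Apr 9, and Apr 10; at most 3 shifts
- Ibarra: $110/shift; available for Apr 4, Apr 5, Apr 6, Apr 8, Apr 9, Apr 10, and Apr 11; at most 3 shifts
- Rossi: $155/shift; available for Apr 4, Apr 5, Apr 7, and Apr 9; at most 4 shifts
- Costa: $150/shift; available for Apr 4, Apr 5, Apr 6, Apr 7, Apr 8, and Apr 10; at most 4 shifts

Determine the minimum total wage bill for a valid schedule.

$1445

Apr 11 can only be covered by Ibarra, so that assignment is forced.
Picking the cheapest available pharmacist for each shift independently would cost $1310, but that ignores the shift limits.
An optimal schedule: Apr 4→Ibarra, Apr 5→Ibarra+Costa, Apr 6→Cho+Costa, Apr 7→Costa, Apr 8→Cho, Apr 9→Rossi, Apr 10→Cho+Costa, Apr 11→Ibarra.
Total: 110 + 110 + 150 + 120 + 150 + 150 + 120 + 155 + 120 + 150 + 110 = $1445.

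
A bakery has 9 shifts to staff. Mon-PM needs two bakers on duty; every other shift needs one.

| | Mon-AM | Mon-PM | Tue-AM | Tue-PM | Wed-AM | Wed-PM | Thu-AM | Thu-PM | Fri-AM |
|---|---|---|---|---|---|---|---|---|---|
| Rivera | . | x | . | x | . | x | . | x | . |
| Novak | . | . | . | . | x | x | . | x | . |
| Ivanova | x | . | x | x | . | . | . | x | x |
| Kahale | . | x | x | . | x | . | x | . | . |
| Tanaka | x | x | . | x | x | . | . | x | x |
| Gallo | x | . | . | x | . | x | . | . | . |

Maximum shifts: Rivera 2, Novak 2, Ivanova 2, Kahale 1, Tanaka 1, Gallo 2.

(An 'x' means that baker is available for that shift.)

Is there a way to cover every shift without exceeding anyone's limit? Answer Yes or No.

Thu-AM can only be covered by Kahale, so that assignment is forced.
One valid schedule: Mon-AM→Gallo, Mon-PM→Rivera+Tanaka, Tue-AM→Ivanova, Tue-PM→Gallo, Wed-AM→Novak, Wed-PM→Rivera, Thu-AM→Kahale, Thu-PM→Novak, Fri-AM→Ivanova.
Loads: Rivera 2/2, Novak 2/2, Ivanova 2/2, Kahale 1/1, Tanaka 1/1, Gallo 2/2 — all within limits.

Yes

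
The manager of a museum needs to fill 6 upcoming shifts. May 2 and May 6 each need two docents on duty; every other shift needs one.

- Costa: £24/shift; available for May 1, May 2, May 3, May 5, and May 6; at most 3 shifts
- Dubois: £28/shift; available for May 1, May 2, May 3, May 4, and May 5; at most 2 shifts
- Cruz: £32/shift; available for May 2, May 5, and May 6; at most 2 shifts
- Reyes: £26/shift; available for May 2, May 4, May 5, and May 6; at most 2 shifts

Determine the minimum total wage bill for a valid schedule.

£212

Picking the cheapest available docent for each shift independently would cost £198, but that ignores the shift limits.
An optimal schedule: May 1→Costa, May 2→Dubois+Cruz, May 3→Costa, May 4→Reyes, May 5→Dubois, May 6→Costa+Reyes.
Total: 24 + 28 + 32 + 24 + 26 + 28 + 24 + 26 = £212.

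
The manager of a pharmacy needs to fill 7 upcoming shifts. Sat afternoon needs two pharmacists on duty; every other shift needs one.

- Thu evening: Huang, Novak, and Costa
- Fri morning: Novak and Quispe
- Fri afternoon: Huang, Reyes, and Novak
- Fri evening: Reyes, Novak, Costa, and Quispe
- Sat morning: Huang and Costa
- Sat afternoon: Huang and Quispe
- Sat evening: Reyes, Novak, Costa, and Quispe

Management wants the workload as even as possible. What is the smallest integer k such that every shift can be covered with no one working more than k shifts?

2

With 5 pharmacists and 8 worker-slots to fill, someone must work at least ⌈8/5⌉ = 2 shifts, so k ≥ 2.
k = 2 works: Thu evening→Novak, Fri morning→Novak, Fri afternoon→Reyes, Fri evening→Reyes, Sat morning→Huang, Sat afternoon→Huang+Quispe, Sat evening→Costa.
Loads: Huang 2, Reyes 2, Novak 2, Costa 1, Quispe 1 — all ≤ 2.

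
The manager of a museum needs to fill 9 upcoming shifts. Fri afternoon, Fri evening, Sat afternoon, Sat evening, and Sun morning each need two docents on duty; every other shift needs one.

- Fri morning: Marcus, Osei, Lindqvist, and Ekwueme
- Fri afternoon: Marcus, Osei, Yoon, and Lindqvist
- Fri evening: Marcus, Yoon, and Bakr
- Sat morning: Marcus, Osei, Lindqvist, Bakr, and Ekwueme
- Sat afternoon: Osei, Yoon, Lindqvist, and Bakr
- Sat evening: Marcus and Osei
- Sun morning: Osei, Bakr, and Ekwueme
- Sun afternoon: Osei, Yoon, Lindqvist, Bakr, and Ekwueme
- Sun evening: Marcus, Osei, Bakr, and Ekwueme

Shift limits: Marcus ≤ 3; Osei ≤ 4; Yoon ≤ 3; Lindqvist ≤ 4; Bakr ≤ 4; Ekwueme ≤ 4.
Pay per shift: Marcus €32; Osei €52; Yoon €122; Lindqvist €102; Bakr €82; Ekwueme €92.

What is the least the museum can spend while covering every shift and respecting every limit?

Sat evening can only be covered by Marcus and Osei, so that assignment is forced.
Picking the cheapest available docent for each shift independently would cost €698, but that ignores the shift limits.
An optimal schedule: Fri morning→Ekwueme, Fri afternoon→Marcus+Osei, Fri evening→Marcus+Bakr, Sat morning→Ekwueme, Sat afternoon→Osei+Bakr, Sat evening→Marcus+Osei, Sun morning→Osei+Bakr, Sun afternoon→Ekwueme, Sun evening→Bakr.
Total: 92 + 32 + 52 + 32 + 82 + 92 + 52 + 82 + 32 + 52 + 52 + 82 + 92 + 82 = €908.

€908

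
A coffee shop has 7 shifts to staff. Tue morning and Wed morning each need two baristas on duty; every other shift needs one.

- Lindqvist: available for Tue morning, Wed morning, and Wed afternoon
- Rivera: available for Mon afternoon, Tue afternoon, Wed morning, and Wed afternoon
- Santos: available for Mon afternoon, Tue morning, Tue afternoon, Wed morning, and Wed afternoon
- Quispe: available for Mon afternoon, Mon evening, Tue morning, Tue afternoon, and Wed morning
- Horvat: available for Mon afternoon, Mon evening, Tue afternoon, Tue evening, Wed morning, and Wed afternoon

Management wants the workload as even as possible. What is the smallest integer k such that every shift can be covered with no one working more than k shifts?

2

With 5 baristas and 9 worker-slots to fill, someone must work at least ⌈9/5⌉ = 2 shifts, so k ≥ 2.
k = 2 works: Mon afternoon→Rivera, Mon evening→Quispe, Tue morning→Lindqvist+Santos, Tue afternoon→Rivera, Tue evening→Horvat, Wed morning→Santos+Quispe, Wed afternoon→Lindqvist.
Loads: Lindqvist 2, Rivera 2, Santos 2, Quispe 2, Horvat 1 — all ≤ 2.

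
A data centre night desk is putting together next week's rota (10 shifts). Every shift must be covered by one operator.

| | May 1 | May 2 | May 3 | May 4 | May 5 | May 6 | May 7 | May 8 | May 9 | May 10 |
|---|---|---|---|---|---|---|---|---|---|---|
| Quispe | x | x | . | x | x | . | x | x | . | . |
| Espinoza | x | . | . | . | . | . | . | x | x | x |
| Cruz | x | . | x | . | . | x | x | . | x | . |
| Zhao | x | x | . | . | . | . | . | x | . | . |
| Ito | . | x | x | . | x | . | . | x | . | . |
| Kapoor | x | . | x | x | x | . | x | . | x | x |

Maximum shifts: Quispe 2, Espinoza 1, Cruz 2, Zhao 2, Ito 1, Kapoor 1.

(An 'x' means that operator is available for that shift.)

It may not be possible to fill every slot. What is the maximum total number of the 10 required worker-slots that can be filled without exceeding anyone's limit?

Total capacity across all operators is 2+1+2+2+1+1 = 9, and 10 slots are needed, so at most 9 can be filled.
An assignment achieving 9: May 1→Zhao, May 2→Quispe, May 3→Cruz, May 4→Quispe, May 5→Ito, May 6→Cruz, May 7→Kapoor, May 8→Zhao, May 10→Espinoza.
Loads: Quispe 2/2, Espinoza 1/1, Cruz 2/2, Zhao 2/2, Ito 1/1, Kapoor 1/1.

9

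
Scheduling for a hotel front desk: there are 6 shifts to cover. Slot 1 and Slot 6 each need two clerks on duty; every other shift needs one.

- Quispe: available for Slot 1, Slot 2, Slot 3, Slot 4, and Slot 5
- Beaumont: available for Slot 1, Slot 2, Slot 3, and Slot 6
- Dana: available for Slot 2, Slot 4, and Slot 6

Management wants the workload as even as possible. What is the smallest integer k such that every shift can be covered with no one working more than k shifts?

With 3 clerks and 8 worker-slots to fill, someone must work at least ⌈8/3⌉ = 3 shifts, so k ≥ 3.
k = 3 works: Slot 1→Quispe+Beaumont, Slot 2→Beaumont, Slot 3→Quispe, Slot 4→Dana, Slot 5→Quispe, Slot 6→Beaumont+Dana.
Loads: Quispe 3, Beaumont 3, Dana 2 — all ≤ 3.

3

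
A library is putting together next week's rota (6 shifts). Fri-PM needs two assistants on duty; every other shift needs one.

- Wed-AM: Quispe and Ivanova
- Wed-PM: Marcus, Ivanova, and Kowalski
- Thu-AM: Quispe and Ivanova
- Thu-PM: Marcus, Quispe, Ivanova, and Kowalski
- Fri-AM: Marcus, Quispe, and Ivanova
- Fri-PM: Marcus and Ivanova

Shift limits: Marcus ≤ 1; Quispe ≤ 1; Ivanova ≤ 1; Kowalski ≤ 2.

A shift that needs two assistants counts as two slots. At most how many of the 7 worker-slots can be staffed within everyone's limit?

5

Total capacity across all assistants is 1+1+1+2 = 5, and 7 slots are needed, so at most 5 can be filled.
An assignment achieving 5: Wed-AM→Quispe, Wed-PM→Kowalski, Thu-AM→Ivanova, Thu-PM→Kowalski, Fri-PM→Marcus.
Loads: Marcus 1/1, Quispe 1/1, Ivanova 1/1, Kowalski 2/2.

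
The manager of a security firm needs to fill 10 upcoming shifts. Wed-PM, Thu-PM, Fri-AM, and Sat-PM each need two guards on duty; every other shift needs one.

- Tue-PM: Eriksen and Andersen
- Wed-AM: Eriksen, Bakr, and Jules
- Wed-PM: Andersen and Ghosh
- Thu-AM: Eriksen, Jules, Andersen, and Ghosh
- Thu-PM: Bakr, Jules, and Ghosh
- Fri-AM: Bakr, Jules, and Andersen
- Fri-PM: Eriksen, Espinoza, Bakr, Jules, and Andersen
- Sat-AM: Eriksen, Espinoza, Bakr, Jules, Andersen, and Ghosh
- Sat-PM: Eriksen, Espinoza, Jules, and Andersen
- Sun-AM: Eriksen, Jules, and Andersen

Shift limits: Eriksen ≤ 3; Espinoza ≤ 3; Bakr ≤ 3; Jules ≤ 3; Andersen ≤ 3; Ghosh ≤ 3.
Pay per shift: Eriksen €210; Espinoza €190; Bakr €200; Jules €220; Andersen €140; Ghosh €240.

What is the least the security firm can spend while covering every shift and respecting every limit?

€2680

Wed-PM can only be covered by Andersen and Ghosh, so that assignment is forced.
Picking the cheapest available guard for each shift independently would cost €2370, but that ignores the shift limits.
An optimal schedule: Tue-PM→Andersen, Wed-AM→Bakr, Wed-PM→Andersen+Ghosh, Thu-AM→Eriksen, Thu-PM→Bakr+Jules, Fri-AM→Andersen+Bakr, Fri-PM→Espinoza, Sat-AM→Espinoza, Sat-PM→Espinoza+Eriksen, Sun-AM→Eriksen.
Total: 140 + 200 + 140 + 240 + 210 + 200 + 220 + 140 + 200 + 190 + 190 + 190 + 210 + 210 = €2680.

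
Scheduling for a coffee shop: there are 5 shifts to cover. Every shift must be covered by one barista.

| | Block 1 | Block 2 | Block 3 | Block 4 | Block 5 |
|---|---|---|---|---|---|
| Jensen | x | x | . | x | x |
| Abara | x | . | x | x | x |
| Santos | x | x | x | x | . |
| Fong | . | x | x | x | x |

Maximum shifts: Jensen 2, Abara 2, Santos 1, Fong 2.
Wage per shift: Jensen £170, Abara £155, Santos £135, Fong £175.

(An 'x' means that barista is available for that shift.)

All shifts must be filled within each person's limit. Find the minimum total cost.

£785

Picking the cheapest available barista for each shift independently would cost £695, but that ignores the shift limits.
An optimal schedule: Block 1→Jensen, Block 2→Jensen, Block 3→Abara, Block 4→Santos, Block 5→Abara.
Total: 170 + 170 + 155 + 135 + 155 = £785.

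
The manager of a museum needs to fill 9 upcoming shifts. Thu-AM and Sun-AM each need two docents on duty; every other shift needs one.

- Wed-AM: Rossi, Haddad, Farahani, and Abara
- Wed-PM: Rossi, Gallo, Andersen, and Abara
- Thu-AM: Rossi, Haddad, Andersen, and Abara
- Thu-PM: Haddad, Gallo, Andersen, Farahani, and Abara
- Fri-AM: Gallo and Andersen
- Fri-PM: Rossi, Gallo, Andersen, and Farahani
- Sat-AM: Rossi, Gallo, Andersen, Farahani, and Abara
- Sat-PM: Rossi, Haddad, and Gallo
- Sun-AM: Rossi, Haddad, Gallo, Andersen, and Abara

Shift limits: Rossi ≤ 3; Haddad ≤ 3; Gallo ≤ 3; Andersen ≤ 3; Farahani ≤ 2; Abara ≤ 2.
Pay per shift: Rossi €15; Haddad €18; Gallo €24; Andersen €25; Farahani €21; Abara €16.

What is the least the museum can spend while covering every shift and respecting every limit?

Picking the cheapest available docent for each shift independently would cost €177, but that ignores the shift limits.
An optimal schedule: Wed-AM→Rossi, Wed-PM→Rossi, Thu-AM→Abara+Haddad, Thu-PM→Haddad, Fri-AM→Gallo, Fri-PM→Farahani, Sat-AM→Farahani, Sat-PM→Rossi, Sun-AM→Abara+Haddad.
Total: 15 + 15 + 16 + 18 + 18 + 24 + 21 + 21 + 15 + 16 + 18 = €197.

€197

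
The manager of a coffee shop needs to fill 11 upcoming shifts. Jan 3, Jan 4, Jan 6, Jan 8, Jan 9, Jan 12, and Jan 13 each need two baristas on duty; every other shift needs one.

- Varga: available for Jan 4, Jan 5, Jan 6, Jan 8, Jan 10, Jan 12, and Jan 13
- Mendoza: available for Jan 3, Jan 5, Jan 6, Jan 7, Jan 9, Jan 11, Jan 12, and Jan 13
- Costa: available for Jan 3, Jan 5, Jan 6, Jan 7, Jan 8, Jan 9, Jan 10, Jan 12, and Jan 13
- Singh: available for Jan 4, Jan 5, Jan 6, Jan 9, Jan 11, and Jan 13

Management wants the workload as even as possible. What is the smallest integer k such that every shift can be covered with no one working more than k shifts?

With 4 baristas and 18 worker-slots to fill, someone must work at least ⌈18/4⌉ = 5 shifts, so k ≥ 5.
k = 5 works: Jan 3→Mendoza+Costa, Jan 4→Varga+Singh, Jan 5→Varga, Jan 6→Costa+Singh, Jan 7→Mendoza, Jan 8→Varga+Costa, Jan 9→Mendoza+Costa, Jan 10→Varga, Jan 11→Mendoza, Jan 12→Varga+Mendoza, Jan 13→Costa+Singh.
Loads: Varga 5, Mendoza 5, Costa 5, Singh 3 — all ≤ 5.

5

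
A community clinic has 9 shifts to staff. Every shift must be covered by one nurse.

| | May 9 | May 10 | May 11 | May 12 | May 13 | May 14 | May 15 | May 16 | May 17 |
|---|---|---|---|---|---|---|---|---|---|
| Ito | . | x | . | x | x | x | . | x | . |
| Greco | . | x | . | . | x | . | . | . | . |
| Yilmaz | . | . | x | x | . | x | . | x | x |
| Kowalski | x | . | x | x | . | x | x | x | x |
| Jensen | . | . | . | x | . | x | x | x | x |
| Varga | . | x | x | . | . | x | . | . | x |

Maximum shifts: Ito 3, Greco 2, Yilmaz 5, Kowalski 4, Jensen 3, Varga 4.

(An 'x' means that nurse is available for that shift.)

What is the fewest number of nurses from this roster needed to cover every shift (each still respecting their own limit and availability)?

3

9 slots to fill and no one can take more than 5, so at least ⌈9/5⌉ = 2 nurses are needed.
No set of 2 nurses can cover every shift (each such set leaves at least one shift with no one available or exceeds a cap).
Ito, Greco, and Kowalski alone can cover everything: May 9→Kowalski, May 10→Greco, May 11→Kowalski, May 12→Ito, May 13→Greco, May 14→Ito, May 15→Kowalski, May 16→Ito, May 17→Kowalski.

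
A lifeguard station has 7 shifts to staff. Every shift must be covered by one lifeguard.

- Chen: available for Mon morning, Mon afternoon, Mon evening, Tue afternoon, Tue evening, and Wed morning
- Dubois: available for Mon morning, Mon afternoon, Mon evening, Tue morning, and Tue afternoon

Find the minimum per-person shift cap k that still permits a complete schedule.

4

With 2 lifeguards and 7 worker-slots to fill, someone must work at least ⌈7/2⌉ = 4 shifts, so k ≥ 4.
k = 4 works: Mon morning→Chen, Mon afternoon→Chen, Mon evening→Dubois, Tue morning→Dubois, Tue afternoon→Dubois, Tue evening→Chen, Wed morning→Chen.
Loads: Chen 4, Dubois 3 — all ≤ 4.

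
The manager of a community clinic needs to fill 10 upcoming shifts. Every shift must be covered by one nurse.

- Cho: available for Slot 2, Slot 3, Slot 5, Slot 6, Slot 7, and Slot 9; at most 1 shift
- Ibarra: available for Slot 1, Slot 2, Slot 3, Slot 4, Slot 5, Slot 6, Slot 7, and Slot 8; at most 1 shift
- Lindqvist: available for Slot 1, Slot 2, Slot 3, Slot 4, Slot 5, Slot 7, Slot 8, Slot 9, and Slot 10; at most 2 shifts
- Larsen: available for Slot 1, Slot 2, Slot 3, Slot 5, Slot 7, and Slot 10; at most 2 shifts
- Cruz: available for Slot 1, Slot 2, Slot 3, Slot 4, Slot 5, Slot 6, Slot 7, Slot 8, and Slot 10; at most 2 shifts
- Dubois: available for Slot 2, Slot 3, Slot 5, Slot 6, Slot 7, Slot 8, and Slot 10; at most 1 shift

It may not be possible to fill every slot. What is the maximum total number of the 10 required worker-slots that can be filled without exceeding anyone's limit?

Total capacity across all nurses is 1+1+2+2+2+1 = 9, and 10 slots are needed, so at most 9 can be filled.
An assignment achieving 9: Slot 1→Lindqvist, Slot 2→Larsen, Slot 3→Cruz, Slot 4→Ibarra, Slot 5→Dubois, Slot 6→Cruz, Slot 8→Lindqvist, Slot 9→Cho, Slot 10→Larsen.
Loads: Cho 1/1, Ibarra 1/1, Lindqvist 2/2, Larsen 2/2, Cruz 2/2, Dubois 1/1.

9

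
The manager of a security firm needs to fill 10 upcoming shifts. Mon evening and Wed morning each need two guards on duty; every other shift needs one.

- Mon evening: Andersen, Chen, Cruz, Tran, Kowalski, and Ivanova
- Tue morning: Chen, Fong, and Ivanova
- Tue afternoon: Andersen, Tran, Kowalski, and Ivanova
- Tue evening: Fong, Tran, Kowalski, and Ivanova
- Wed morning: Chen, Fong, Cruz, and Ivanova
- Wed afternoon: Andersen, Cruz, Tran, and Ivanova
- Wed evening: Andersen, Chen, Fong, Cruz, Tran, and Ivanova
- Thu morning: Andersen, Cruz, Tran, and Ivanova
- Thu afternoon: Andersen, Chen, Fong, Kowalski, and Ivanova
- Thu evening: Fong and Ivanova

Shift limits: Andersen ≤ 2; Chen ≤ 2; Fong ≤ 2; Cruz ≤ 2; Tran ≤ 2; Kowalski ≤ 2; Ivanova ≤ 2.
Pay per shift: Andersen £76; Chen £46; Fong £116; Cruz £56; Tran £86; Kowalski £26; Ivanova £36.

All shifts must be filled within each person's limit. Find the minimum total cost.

£652

Picking the cheapest available guard for each shift independently would cost £402, but that ignores the shift limits.
An optimal schedule: Mon evening→Andersen+Tran, Tue morning→Ivanova, Tue afternoon→Kowalski, Tue evening→Kowalski, Wed morning→Chen+Cruz, Wed afternoon→Cruz, Wed evening→Tran, Thu morning→Andersen, Thu afternoon→Chen, Thu evening→Ivanova.
Total: 76 + 86 + 36 + 26 + 26 + 46 + 56 + 56 + 86 + 76 + 46 + 36 = £652.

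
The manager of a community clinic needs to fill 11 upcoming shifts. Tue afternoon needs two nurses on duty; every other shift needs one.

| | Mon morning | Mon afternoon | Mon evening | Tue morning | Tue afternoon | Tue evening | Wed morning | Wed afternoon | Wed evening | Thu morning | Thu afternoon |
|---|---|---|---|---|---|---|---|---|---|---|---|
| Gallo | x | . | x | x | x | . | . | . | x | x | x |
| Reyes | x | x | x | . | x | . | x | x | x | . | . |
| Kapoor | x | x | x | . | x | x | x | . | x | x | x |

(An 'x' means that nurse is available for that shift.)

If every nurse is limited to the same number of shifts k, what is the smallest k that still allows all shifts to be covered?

With 3 nurses and 12 worker-slots to fill, someone must work at least ⌈12/3⌉ = 4 shifts, so k ≥ 4.
k = 4 works: Mon morning→Gallo, Mon afternoon→Reyes, Mon evening→Kapoor, Tue morning→Gallo, Tue afternoon→Reyes+Kapoor, Tue evening→Kapoor, Wed morning→Reyes, Wed afternoon→Reyes, Wed evening→Kapoor, Thu morning→Gallo, Thu afternoon→Gallo.
Loads: Gallo 4, Reyes 4, Kapoor 4 — all ≤ 4.

4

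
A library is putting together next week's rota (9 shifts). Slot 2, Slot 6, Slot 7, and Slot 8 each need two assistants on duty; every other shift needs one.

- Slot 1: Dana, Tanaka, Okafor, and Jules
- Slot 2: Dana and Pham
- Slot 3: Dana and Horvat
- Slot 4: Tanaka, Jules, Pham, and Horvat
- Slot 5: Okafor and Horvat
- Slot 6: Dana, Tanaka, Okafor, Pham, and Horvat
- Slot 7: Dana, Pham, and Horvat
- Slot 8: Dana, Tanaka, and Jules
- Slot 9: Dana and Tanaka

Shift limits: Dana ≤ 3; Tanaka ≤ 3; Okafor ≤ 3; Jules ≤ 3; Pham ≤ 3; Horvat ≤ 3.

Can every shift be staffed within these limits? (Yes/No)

Yes

Slot 2 can only be covered by Dana and Pham, so that assignment is forced.
One valid schedule: Slot 1→Tanaka, Slot 2→Dana+Pham, Slot 3→Dana, Slot 4→Tanaka, Slot 5→Okafor, Slot 6→Okafor+Pham, Slot 7→Pham+Horvat, Slot 8→Tanaka+Jules, Slot 9→Dana.
Loads: Dana 3/3, Tanaka 3/3, Okafor 2/3, Jules 1/3, Pham 3/3, Horvat 1/3 — all within limits.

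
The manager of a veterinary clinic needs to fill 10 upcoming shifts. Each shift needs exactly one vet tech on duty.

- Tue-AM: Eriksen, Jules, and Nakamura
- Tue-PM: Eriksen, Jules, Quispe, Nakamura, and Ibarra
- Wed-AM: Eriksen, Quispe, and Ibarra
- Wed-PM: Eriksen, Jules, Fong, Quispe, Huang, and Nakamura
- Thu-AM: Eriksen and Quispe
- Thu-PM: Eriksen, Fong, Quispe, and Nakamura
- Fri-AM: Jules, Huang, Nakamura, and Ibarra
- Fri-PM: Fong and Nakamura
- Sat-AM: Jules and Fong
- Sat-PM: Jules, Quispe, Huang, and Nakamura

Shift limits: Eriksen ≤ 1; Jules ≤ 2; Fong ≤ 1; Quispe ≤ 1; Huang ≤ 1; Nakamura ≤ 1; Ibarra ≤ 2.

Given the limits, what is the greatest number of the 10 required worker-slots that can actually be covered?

9

Total capacity across all vet techs is 1+2+1+1+1+1+2 = 9, and 10 slots are needed, so at most 9 can be filled.
An assignment achieving 9: Tue-AM→Jules, Tue-PM→Ibarra, Wed-AM→Quispe, Thu-AM→Eriksen, Thu-PM→Nakamura, Fri-AM→Ibarra, Fri-PM→Fong, Sat-AM→Jules, Sat-PM→Huang.
Loads: Eriksen 1/1, Jules 2/2, Fong 1/1, Quispe 1/1, Huang 1/1, Nakamura 1/1, Ibarra 2/2.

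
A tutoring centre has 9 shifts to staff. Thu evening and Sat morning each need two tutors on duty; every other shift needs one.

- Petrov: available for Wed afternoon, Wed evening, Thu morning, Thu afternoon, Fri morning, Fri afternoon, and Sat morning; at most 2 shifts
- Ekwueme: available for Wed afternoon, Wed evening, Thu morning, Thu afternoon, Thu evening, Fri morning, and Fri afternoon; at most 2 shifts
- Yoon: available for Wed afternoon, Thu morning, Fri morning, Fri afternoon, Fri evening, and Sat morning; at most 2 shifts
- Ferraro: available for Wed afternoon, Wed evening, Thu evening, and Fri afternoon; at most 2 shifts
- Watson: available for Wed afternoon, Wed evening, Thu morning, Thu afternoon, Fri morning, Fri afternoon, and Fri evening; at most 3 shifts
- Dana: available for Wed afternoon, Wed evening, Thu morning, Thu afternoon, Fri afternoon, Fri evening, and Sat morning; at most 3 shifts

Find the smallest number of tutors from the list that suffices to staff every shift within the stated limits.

5

11 slots to fill and no one can take more than 3, so at least ⌈11/3⌉ = 4 tutors are needed.
Any 4 tutors together have capacity at most 3+3+2+2 = 10 < 11 slots, so 4 can never suffice.
Petrov, Ekwueme, Yoon, Ferraro, and Watson alone can cover everything: Wed afternoon→Ferraro, Wed evening→Ekwueme, Thu morning→Watson, Thu afternoon→Petrov, Thu evening→Ekwueme+Ferraro, Fri morning→Watson, Fri afternoon→Watson, Fri evening→Yoon, Sat morning→Petrov+Yoon.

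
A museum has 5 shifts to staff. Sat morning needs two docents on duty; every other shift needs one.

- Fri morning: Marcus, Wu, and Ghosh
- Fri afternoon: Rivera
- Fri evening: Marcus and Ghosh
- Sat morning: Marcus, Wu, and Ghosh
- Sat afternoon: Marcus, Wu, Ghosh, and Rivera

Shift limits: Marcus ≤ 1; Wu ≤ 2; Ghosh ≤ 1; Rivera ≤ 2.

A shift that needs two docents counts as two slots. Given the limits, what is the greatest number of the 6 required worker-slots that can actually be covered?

Total capacity across all docents is 1+2+1+2 = 6, and 6 slots are needed, so at most 6 can be filled.
An assignment achieving 6: Fri morning→Wu, Fri afternoon→Rivera, Fri evening→Marcus, Sat morning→Wu+Ghosh, Sat afternoon→Rivera.
Loads: Marcus 1/1, Wu 2/2, Ghosh 1/1, Rivera 2/2.

6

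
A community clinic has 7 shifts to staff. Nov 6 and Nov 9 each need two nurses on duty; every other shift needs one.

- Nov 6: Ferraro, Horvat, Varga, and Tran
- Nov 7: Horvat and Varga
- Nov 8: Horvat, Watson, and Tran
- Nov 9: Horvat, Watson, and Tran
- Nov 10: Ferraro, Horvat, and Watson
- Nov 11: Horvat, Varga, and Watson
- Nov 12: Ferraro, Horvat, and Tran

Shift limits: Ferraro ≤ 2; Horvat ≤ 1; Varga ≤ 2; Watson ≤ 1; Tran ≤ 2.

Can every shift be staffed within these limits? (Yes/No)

No

Total capacity is 2+1+2+1+2 = 8 but 9 worker-slots are needed — infeasible.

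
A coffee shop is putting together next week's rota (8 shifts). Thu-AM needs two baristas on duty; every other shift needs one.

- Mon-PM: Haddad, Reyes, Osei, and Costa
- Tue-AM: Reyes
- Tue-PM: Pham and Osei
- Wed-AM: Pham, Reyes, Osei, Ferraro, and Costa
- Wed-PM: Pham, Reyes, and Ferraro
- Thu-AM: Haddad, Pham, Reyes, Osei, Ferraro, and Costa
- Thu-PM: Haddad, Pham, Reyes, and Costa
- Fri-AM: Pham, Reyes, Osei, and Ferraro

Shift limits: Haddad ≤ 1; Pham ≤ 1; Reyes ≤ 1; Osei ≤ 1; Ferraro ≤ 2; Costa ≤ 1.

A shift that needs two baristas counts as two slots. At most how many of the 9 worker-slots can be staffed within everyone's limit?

Total capacity across all baristas is 1+1+1+1+2+1 = 7, and 9 slots are needed, so at most 7 can be filled.
An assignment achieving 7: Mon-PM→Haddad, Tue-AM→Reyes, Tue-PM→Pham, Wed-AM→Ferraro, Wed-PM→Ferraro, Thu-PM→Costa, Fri-AM→Osei.
Loads: Haddad 1/1, Pham 1/1, Reyes 1/1, Osei 1/1, Ferraro 2/2, Costa 1/1.

7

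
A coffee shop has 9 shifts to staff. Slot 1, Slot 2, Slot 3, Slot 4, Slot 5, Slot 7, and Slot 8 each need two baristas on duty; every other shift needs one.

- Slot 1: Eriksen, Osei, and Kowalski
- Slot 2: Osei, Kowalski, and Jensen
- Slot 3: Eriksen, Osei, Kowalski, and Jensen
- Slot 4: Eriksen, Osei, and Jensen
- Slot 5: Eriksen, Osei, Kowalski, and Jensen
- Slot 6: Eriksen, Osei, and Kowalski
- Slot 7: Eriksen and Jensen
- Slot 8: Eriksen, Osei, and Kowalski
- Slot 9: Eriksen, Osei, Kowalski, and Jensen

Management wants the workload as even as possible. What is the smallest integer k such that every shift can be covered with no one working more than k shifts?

With 4 baristas and 16 worker-slots to fill, someone must work at least ⌈16/4⌉ = 4 shifts, so k ≥ 4.
k = 4 works: Slot 1→Eriksen+Osei, Slot 2→Osei+Kowalski, Slot 3→Kowalski+Jensen, Slot 4→Eriksen+Osei, Slot 5→Kowalski+Jensen, Slot 6→Eriksen, Slot 7→Eriksen+Jensen, Slot 8→Osei+Kowalski, Slot 9→Jensen.
Loads: Eriksen 4, Osei 4, Kowalski 4, Jensen 4 — all ≤ 4.

4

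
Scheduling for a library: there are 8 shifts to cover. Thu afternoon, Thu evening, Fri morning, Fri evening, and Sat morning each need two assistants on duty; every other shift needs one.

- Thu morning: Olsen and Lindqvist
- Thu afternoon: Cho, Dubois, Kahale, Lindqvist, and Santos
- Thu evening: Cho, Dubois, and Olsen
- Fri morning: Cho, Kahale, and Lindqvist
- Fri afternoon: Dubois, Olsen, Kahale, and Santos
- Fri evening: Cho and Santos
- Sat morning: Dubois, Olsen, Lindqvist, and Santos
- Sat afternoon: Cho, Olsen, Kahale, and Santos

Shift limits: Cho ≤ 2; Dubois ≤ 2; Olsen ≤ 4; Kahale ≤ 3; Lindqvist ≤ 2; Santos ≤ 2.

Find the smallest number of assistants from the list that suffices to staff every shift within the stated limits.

13 slots to fill and no one can take more than 4, so at least ⌈13/4⌉ = 4 assistants are needed.
Any 4 assistants together have capacity at most 4+3+2+2 = 11 < 13 slots, so 4 can never suffice.
Cho, Dubois, Olsen, Kahale, and Santos alone can cover everything: Thu morning→Olsen, Thu afternoon→Kahale+Santos, Thu evening→Dubois+Olsen, Fri morning→Cho+Kahale, Fri afternoon→Olsen, Fri evening→Cho+Santos, Sat morning→Dubois+Olsen, Sat afternoon→Kahale.

5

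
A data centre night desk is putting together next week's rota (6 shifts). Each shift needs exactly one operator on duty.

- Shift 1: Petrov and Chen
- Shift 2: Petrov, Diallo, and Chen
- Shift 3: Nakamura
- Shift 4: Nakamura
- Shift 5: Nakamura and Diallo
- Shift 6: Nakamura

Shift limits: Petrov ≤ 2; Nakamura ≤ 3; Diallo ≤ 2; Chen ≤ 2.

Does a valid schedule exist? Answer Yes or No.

Yes

Shift 3 can only be covered by Nakamura, so that assignment is forced.
Shift 4 can only be covered by Nakamura, so that assignment is forced.
Shift 6 can only be covered by Nakamura, so that assignment is forced.
One valid schedule: Shift 1→Petrov, Shift 2→Petrov, Shift 3→Nakamura, Shift 4→Nakamura, Shift 5→Diallo, Shift 6→Nakamura.
Loads: Petrov 2/2, Nakamura 3/3, Diallo 1/2, Chen 0/2 — all within limits.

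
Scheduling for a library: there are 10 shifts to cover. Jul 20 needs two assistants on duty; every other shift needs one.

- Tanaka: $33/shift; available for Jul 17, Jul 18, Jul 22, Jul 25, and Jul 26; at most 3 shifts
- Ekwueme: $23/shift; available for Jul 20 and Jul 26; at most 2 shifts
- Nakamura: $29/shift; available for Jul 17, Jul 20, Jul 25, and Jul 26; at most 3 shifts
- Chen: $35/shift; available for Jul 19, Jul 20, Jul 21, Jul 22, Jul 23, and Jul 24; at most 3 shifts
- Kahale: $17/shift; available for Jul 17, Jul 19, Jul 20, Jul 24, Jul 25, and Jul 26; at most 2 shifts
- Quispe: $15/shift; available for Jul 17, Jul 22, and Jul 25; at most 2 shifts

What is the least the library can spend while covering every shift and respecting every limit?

$271

Jul 18 can only be covered by Tanaka, so that assignment is forced.
Jul 21 can only be covered by Chen, so that assignment is forced.
Jul 23 can only be covered by Chen, so that assignment is forced.
Picking the cheapest available assistant for each shift independently would cost $239, but that ignores the shift limits.
An optimal schedule: Jul 17→Quispe, Jul 18→Tanaka, Jul 19→Kahale, Jul 20→Ekwueme+Nakamura, Jul 21→Chen, Jul 22→Quispe, Jul 23→Chen, Jul 24→Kahale, Jul 25→Nakamura, Jul 26→Ekwueme.
Total: 15 + 33 + 17 + 23 + 29 + 35 + 15 + 35 + 17 + 29 + 23 = $271.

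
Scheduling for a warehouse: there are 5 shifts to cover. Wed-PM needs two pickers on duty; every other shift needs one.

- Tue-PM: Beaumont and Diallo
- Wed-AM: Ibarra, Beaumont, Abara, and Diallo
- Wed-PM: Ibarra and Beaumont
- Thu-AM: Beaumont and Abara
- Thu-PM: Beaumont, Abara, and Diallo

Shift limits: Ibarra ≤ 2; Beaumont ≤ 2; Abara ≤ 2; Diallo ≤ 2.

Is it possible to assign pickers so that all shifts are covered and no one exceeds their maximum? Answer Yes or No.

Wed-PM can only be covered by Ibarra and Beaumont, so that assignment is forced.
One valid schedule: Tue-PM→Beaumont, Wed-AM→Ibarra, Wed-PM→Ibarra+Beaumont, Thu-AM→Abara, Thu-PM→Abara.
Loads: Ibarra 2/2, Beaumont 2/2, Abara 2/2, Diallo 0/2 — all within limits.

Yes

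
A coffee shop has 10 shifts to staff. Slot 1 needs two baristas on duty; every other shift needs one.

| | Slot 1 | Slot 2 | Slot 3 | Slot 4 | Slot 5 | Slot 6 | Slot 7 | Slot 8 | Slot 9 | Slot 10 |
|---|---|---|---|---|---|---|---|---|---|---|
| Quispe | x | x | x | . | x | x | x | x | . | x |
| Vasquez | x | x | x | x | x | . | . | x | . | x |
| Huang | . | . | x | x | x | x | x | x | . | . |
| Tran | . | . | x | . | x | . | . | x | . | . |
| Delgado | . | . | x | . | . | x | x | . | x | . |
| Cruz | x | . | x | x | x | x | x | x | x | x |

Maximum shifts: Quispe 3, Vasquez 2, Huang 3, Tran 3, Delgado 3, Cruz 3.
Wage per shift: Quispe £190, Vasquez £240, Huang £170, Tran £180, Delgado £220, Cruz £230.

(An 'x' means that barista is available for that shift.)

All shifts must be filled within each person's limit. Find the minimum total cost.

£2070

Picking the cheapest available barista for each shift independently would cost £2040, but that ignores the shift limits.
An optimal schedule: Slot 1→Quispe+Cruz, Slot 2→Quispe, Slot 3→Tran, Slot 4→Huang, Slot 5→Tran, Slot 6→Huang, Slot 7→Huang, Slot 8→Tran, Slot 9→Delgado, Slot 10→Quispe.
Total: 190 + 230 + 190 + 180 + 170 + 180 + 170 + 170 + 180 + 220 + 190 = £2070.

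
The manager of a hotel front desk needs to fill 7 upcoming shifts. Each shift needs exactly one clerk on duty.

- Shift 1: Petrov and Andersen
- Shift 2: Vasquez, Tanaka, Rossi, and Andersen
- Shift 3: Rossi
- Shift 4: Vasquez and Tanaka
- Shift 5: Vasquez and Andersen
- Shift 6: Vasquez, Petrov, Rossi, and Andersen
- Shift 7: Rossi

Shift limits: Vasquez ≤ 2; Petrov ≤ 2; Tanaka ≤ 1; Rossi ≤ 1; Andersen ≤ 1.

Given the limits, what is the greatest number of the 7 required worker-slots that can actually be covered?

6

Total capacity across all clerks is 2+2+1+1+1 = 7, and 7 slots are needed, so at most 7 can be filled.
Shifts {Shift 3, Shift 7} need 2 slots but only Rossi are available for them, supplying at most 1 — so at least 1 slot must go unfilled.
An assignment achieving 6: Shift 1→Petrov, Shift 2→Tanaka, Shift 3→Rossi, Shift 4→Vasquez, Shift 5→Vasquez, Shift 6→Petrov.
Loads: Vasquez 2/2, Petrov 2/2, Tanaka 1/1, Rossi 1/1, Andersen 0/1.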